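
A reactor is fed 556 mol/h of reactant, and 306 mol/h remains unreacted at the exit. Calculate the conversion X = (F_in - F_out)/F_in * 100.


X = (F_in - F_out) / F_in * 100
Moles reacted = 556 - 306 = 250
X = 250 / 556 * 100
= 0.4496 * 100
= 44.96 %

44.96 %


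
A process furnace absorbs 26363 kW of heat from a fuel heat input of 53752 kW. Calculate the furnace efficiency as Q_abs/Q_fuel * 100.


Furnace efficiency = Q_absorbed / Q_fuel * 100
= 26363 / 53752 * 100 = 49.05

49.05 %


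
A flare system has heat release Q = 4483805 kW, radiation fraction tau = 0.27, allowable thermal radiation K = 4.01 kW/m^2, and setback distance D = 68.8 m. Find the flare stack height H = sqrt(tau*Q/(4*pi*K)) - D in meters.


tau*Q/(4*pi*K) = 0.27 * 4483805 / (4 * pi * 4.01) = 24024.6
sqrt(24024.6) = 154.999
H = 154.999 - 68.8 = 86.20

86.20 m


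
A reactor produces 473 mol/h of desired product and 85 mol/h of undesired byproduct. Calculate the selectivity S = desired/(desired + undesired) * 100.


Selectivity = desired / (desired + undesired) * 100
Total products = 473 + 85 = 558 mol/h
S = 473 / 558 * 100
= 0.8477 * 100
= 84.77 %

84.77 %


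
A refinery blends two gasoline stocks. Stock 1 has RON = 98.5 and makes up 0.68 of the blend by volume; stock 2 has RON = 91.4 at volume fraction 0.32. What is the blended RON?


Linear blending: RON_blend = sum(vi * RONi)
Contribution 1: 0.68 * 98.5 = 66.98
Contribution 2: 0.32 * 91.4 = 29.248
RON_blend = 66.98 + 29.248 = 96.228

96.228


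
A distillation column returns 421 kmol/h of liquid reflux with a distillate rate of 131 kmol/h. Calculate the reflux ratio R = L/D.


Reflux ratio definition: R = L / D (liquid returned / distillate withdrawn)
L = 421 kmol/h, D = 131 kmol/h
R = 421 / 131 = 3.214

3.214


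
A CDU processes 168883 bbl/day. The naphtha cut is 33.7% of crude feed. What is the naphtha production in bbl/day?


Crude throughput = 168883 bbl/day
Fraction yield = 33.7%
yield = throughput * fraction / 100
yield = 168883 * 33.7 / 100 = 56913.571

56913.571 bbl/day


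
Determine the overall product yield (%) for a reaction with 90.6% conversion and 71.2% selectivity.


Overall yield = conversion (%) * selectivity (%) / 100
Conversion = 90.6%, Selectivity = 71.2%
Y = 90.6 * 71.2 / 100
= 64.5072 %

64.5072 %


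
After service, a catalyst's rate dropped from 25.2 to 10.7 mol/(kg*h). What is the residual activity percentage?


Activity (%) = (rate_used / rate_fresh) * 100
rate_used = 10.7, rate_fresh = 25.2
= (10.7 / 25.2) * 100
= 0.4246 * 100 = 42.46

42.46 %


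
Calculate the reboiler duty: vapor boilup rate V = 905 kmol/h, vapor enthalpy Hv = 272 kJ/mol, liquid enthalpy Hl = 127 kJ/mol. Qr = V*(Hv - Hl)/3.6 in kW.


Qr = 905 * (272 - 127) / 3.6 = 905 * 145 / 3.6 = 36450

36450 kW


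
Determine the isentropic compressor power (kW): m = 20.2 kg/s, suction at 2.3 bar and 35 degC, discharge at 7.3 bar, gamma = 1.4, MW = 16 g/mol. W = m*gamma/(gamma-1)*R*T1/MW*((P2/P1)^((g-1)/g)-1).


Isentropic work: W = m*(gamma/(gamma-1))*(R*T1/MW)*((P2/P1)^((gamma-1)/gamma) - 1)
T1 = 35 + 273.15 = 308.15 K
Pressure ratio = 7.3 / 2.3 = 3.17391
Exponent = (1.4 - 1)/1.4 = 0.285714
(P2/P1)^exp - 1 = 3.17391^0.285714 - 1 = 0.390953
W = 20.2 * 1.4 / 0.4 * 8.314 * 308.15 / 16 * 0.390953 = 4426

4426 kW


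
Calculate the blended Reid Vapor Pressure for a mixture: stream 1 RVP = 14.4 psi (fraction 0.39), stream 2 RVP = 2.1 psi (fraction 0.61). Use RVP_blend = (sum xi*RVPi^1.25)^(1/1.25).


Chevron index: RVP_blend = (sum xi*RVPi^1.25)^(1/1.25)
RVP^1.25 terms: 0.39 * 14.4^1.25 + 0.61 * 2.1^1.25 = 12.4821
RVP_blend = 12.4821^(1/1.25) = 7.534

7.534 psi


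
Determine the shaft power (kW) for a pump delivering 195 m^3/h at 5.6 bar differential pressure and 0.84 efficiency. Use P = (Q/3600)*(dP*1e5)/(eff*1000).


Q = 195 / 3600 = 0.0541667 m^3/s
P = 0.0541667 * (5.6 * 1e5) / 0.84 / 1000 = 36.11

36.11 kW


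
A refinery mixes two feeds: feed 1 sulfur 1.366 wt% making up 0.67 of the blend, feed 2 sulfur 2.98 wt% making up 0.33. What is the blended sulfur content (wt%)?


Linear sulfur blending: S_blend = x1*S1 + x2*S2
Contribution 1: 0.67 * 1.366 = 0.91522 wt%
Contribution 2: 0.33 * 2.98 = 0.9834 wt%
S_blend = 0.91522 + 0.9834 = 1.89862

1.89862 wt%


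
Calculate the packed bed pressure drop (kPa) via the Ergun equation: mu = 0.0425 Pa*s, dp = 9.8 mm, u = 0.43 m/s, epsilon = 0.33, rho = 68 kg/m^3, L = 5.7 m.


dp = 9.8 mm = 0.0098 m
Viscous term = 150*0.0425*0.43*(1-0.33)^2 / (0.0098^2*0.33^3) = 356537
Inertial term = 1.75*68*0.43^2*(1-0.33) / (0.0098*0.33^3) = 41859.2
dP/L = 356537 + 41859.2 = 398396 Pa/m
dP = 398396 * 5.7 / 1000 = 2271 kPa

2271 kPa


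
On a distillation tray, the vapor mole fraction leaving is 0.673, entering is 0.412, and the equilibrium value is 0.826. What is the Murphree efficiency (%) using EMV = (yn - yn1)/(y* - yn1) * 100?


Murphree vapor efficiency: EMV = (y_n - y_(n-1)) / (y*_n - y_(n-1)) * 100
EMV = (0.673 - 0.412) / (0.826 - 0.412) * 100 = 0.261 / 0.414 * 100 = 63.04

63.04 %


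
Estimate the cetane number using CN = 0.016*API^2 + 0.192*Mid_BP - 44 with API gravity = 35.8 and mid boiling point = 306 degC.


CN = 0.016 * 35.8^2 + 0.192 * 306 - 44
CN = 20.50624 + 58.752 - 44 = 35.25824

35.25824


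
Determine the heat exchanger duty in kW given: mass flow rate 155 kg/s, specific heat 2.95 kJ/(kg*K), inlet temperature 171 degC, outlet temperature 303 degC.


Q = m_dot * cp * delta_T
delta_T = 303 - 171 = 132 K
Q = 155 * 2.95 * 132
= 457.25 * 132
= 60357 kW

60357 kW


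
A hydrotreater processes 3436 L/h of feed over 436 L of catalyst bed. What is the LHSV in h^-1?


LHSV = volumetric feed rate / catalyst volume
= 3436 L/h / 436 L
= 7.881 h^-1

7.881 h^-1


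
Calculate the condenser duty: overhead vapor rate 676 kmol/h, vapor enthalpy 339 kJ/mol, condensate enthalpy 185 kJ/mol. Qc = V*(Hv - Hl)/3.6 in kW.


Qc = 676 * (339 - 185) / 3.6 = 676 * 154 / 3.6 = 28920

28920 kW


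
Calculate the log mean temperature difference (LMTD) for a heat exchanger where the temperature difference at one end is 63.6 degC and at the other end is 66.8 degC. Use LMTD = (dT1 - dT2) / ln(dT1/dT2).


LMTD = (dT1 - dT2) / ln(dT1/dT2)
= (63.6 - 66.8) / ln(63.6 / 66.8) = -3.2 / -0.0490896 = 65.19

65.19 degC


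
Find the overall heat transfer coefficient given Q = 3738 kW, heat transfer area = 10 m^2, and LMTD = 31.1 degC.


From Q = U*A*LMTD, U = Q / (A * LMTD)
U = 3738 / (10 * 31.1) = 3738 / 311 = 12.02

12.02 kW/(m^2*K)


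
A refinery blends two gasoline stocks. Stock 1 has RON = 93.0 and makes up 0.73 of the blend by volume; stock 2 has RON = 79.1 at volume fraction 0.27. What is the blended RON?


Linear blending: RON_blend = sum(vi * RONi)
Contribution 1: 0.73 * 93.0 = 67.89
Contribution 2: 0.27 * 79.1 = 21.357
RON_blend = 67.89 + 21.357 = 89.247

89.247


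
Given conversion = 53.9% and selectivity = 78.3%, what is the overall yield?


Overall yield = conversion (%) * selectivity (%) / 100
Conversion = 53.9%, Selectivity = 78.3%
Y = 53.9 * 78.3 / 100
= 42.2037 %

42.2037 %


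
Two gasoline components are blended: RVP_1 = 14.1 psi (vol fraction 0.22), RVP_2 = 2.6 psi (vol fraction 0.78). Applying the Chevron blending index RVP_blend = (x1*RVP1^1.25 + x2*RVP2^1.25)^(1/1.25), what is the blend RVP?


Chevron index: RVP_blend = (sum xi*RVPi^1.25)^(1/1.25)
RVP^1.25 terms: 0.22 * 14.1^1.25 + 0.78 * 2.6^1.25 = 8.5862
RVP_blend = 8.5862^(1/1.25) = 5.585

5.585 psi


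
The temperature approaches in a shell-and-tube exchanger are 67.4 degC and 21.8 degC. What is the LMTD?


LMTD = (dT1 - dT2) / ln(dT1/dT2)
= (67.4 - 21.8) / ln(67.4 / 21.8) = 45.6 / 1.12874 = 40.40

40.40 degC


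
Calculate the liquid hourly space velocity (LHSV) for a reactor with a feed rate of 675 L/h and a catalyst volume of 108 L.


LHSV = volumetric feed rate / catalyst volume
= 675 L/h / 108 L
= 6.250 h^-1

6.250 h^-1


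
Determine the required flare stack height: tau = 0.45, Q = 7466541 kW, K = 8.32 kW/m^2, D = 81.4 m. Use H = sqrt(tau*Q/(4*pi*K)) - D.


tau*Q/(4*pi*K) = 0.45 * 7466541 / (4 * pi * 8.32) = 32136.5
sqrt(32136.5) = 179.267
H = 179.267 - 81.4 = 97.87

97.87 m


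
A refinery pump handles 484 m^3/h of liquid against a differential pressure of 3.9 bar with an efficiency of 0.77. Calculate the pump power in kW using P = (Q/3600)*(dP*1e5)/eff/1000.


Q = 484 / 3600 = 0.134444 m^3/s
P = 0.134444 * (3.9 * 1e5) / 0.77 / 1000 = 68.10

68.10 kW


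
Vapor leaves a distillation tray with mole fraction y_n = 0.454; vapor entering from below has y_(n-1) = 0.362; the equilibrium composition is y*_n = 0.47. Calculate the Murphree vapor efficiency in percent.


Murphree vapor efficiency: EMV = (y_n - y_(n-1)) / (y*_n - y_(n-1)) * 100
EMV = (0.454 - 0.362) / (0.47 - 0.362) * 100 = 0.092 / 0.108 * 100 = 85.19

85.19 %


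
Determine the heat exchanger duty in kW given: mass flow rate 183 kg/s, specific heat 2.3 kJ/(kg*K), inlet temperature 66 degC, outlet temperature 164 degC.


Q = m_dot * cp * delta_T
delta_T = 164 - 66 = 98 K
Q = 183 * 2.3 * 98
= 420.9 * 98
= 41248.2 kW

41248.2 kW


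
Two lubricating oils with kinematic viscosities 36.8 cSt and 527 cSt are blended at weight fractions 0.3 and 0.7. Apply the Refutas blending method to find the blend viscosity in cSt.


Refutas method: VBN_i = 14.534*ln(ln(visc_i + 0.8)) + 10.975, blended linearly by mass fraction; since VBN is linear in VBI_i = ln(ln(visc_i + 0.8)) and the fractions sum to 1, blend VBI directly: visc = exp(exp(VBI_blend)) - 0.8
VBI_1 = ln(ln(36.8 + 0.8)) = 1.28841
VBI_2 = ln(ln(527 + 0.8)) = 1.83557
VBI_blend = 0.3 * 1.28841 + 0.7 * 1.83557 = 1.67142
visc_blend = exp(exp(1.67142)) - 0.8 = 203.5

203.5 cSt


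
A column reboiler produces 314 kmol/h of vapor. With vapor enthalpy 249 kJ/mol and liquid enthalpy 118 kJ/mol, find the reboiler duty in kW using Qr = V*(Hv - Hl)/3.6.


Qr = 314 * (249 - 118) / 3.6 = 314 * 131 / 3.6 = 11430

11430 kW


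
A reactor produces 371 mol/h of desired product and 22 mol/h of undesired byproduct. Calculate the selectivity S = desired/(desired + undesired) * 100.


Selectivity = desired / (desired + undesired) * 100
Total products = 371 + 22 = 393 mol/h
S = 371 / 393 * 100
= 0.9440 * 100
= 94.40 %

94.40 %


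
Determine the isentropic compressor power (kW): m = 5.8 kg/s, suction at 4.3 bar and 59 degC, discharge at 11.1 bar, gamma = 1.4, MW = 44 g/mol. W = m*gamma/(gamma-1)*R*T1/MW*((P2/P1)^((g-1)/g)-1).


Isentropic work: W = m*(gamma/(gamma-1))*(R*T1/MW)*((P2/P1)^((gamma-1)/gamma) - 1)
T1 = 59 + 273.15 = 332.15 K
Pressure ratio = 11.1 / 4.3 = 2.5814
Exponent = (1.4 - 1)/1.4 = 0.285714
(P2/P1)^exp - 1 = 2.5814^0.285714 - 1 = 0.311212
W = 5.8 * 1.4 / 0.4 * 8.314 * 332.15 / 44 * 0.311212 = 396.5

396.5 kW


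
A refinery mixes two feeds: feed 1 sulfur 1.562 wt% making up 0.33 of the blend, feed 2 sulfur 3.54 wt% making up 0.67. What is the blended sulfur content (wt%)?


Linear sulfur blending: S_blend = x1*S1 + x2*S2
Contribution 1: 0.33 * 1.562 = 0.51546 wt%
Contribution 2: 0.67 * 3.54 = 2.3718 wt%
S_blend = 0.51546 + 2.3718 = 2.88726

2.88726 wt%


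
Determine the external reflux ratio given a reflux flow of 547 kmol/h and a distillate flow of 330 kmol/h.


Reflux ratio definition: R = L / D (liquid returned / distillate withdrawn)
L = 547 kmol/h, D = 330 kmol/h
R = 547 / 330 = 1.658

1.658


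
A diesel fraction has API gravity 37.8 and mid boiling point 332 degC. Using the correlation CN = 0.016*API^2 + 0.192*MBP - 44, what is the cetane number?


CN = 0.016 * 37.8^2 + 0.192 * 332 - 44
CN = 22.86144 + 63.744 - 44 = 42.60544

42.60544


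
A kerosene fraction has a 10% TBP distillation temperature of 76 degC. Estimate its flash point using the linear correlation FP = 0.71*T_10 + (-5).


FP = 0.71 * 76 + (-5) = 48.96

48.96 degC


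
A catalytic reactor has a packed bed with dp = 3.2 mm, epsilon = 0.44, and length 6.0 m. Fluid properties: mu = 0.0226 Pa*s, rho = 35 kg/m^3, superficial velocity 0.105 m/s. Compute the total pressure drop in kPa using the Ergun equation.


dp = 3.2 mm = 0.0032 m
Viscous term = 150*0.0226*0.105*(1-0.44)^2 / (0.0032^2*0.44^3) = 127970
Inertial term = 1.75*35*0.105^2*(1-0.44) / (0.0032*0.44^3) = 1387.28
dP/L = 127970 + 1387.28 = 129357 Pa/m
dP = 129357 * 6.0 / 1000 = 776.1 kPa

776.1 kPa


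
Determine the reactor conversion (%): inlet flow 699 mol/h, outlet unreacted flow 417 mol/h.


X = (F_in - F_out) / F_in * 100
Moles reacted = 699 - 417 = 282
X = 282 / 699 * 100
= 0.4034 * 100
= 40.34 %

40.34 %


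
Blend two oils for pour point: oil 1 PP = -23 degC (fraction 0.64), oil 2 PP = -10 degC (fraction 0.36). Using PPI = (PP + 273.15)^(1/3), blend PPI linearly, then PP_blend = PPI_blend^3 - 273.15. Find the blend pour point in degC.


PPI_1 = (-23 + 273.15)^(1/3) = 6.300865
PPI_2 = (-10 + 273.15)^(1/3) = 6.408176
PPI_blend = 0.64 * 6.300865 + 0.36 * 6.408176 = 6.339497
PP_blend = 6.339497^3 - 273.15 = 254.7795 - 273.15 = -18.37

-18.37 degC


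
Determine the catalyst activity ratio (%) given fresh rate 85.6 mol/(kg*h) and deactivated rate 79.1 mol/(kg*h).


Activity (%) = (rate_used / rate_fresh) * 100
rate_used = 79.1, rate_fresh = 85.6
= (79.1 / 85.6) * 100
= 0.9241 * 100 = 92.41

92.41 %


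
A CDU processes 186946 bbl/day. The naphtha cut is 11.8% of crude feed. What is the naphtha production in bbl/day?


Crude throughput = 186946 bbl/day
Fraction yield = 11.8%
yield = throughput * fraction / 100
yield = 186946 * 11.8 / 100 = 22059.628

22059.628 bbl/day


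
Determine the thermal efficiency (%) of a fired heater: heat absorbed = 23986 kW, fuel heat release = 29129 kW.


Furnace efficiency = Q_absorbed / Q_fuel * 100
= 23986 / 29129 * 100 = 82.34

82.34 %


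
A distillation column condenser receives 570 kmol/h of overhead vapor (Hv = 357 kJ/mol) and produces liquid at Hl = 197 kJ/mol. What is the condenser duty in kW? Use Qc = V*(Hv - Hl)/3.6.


Qc = 570 * (357 - 197) / 3.6 = 570 * 160 / 3.6 = 25330

25330 kW


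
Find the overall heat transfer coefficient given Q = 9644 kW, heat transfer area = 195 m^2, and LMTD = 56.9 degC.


From Q = U*A*LMTD, U = Q / (A * LMTD)
U = 9644 / (195 * 56.9) = 9644 / 11095.5 = 0.8692

0.8692 kW/(m^2*K)


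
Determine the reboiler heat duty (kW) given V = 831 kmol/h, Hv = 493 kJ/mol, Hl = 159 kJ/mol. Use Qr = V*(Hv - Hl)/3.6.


Qr = 831 * (493 - 159) / 3.6 = 831 * 334 / 3.6 = 77100

77100 kW


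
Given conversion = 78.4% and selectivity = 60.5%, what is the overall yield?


Overall yield = conversion (%) * selectivity (%) / 100
Conversion = 78.4%, Selectivity = 60.5%
Y = 78.4 * 60.5 / 100
= 47.432 %

47.432 %


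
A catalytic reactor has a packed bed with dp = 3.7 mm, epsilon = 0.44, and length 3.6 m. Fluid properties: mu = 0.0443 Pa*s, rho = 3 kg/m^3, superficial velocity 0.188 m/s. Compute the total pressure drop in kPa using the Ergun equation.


dp = 3.7 mm = 0.0037 m
Viscous term = 150*0.0443*0.188*(1-0.44)^2 / (0.0037^2*0.44^3) = 335944
Inertial term = 1.75*3*0.188^2*(1-0.44) / (0.0037*0.44^3) = 329.688
dP/L = 335944 + 329.688 = 336274 Pa/m
dP = 336274 * 3.6 / 1000 = 1211 kPa

1211 kPa


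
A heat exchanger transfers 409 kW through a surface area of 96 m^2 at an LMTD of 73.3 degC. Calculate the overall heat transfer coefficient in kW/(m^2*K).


From Q = U*A*LMTD, U = Q / (A * LMTD)
U = 409 / (96 * 73.3) = 409 / 7036.8 = 0.05812

0.05812 kW/(m^2*K)


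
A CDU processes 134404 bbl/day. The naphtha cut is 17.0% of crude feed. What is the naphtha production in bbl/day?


Crude throughput = 134404 bbl/day
Fraction yield = 17.0%
yield = throughput * fraction / 100
yield = 134404 * 17.0 / 100 = 22848.68

22848.68 bbl/day


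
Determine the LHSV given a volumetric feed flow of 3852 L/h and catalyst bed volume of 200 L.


LHSV = volumetric feed rate / catalyst volume
= 3852 L/h / 200 L
= 19.26 h^-1

19.26 h^-1


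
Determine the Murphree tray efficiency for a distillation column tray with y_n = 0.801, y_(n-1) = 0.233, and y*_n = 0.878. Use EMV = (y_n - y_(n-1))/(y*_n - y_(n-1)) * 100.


Murphree vapor efficiency: EMV = (y_n - y_(n-1)) / (y*_n - y_(n-1)) * 100
EMV = (0.801 - 0.233) / (0.878 - 0.233) * 100 = 0.568 / 0.645 * 100 = 88.06

88.06 %


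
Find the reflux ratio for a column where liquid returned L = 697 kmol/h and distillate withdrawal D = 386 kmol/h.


Reflux ratio definition: R = L / D (liquid returned / distillate withdrawn)
L = 697 kmol/h, D = 386 kmol/h
R = 697 / 386 = 1.806

1.806


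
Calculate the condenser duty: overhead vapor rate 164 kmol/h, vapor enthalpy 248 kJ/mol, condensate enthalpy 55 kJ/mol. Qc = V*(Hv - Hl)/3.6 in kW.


Qc = 164 * (248 - 55) / 3.6 = 164 * 193 / 3.6 = 8792

8792 kW


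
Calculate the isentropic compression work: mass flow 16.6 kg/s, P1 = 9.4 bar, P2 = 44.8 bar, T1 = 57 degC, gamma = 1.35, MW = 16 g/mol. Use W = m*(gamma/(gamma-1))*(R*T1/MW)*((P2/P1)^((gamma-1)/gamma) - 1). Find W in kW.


Isentropic work: W = m*(gamma/(gamma-1))*(R*T1/MW)*((P2/P1)^((gamma-1)/gamma) - 1)
T1 = 57 + 273.15 = 330.15 K
Pressure ratio = 44.8 / 9.4 = 4.76596
Exponent = (1.35 - 1)/1.35 = 0.259259
(P2/P1)^exp - 1 = 4.76596^0.259259 - 1 = 0.499052
W = 16.6 * 1.35 / 0.35 * 8.314 * 330.15 / 16 * 0.499052 = 5482

5482 kW


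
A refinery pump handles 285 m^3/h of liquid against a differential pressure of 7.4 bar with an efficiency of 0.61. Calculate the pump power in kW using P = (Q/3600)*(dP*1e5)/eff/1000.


Q = 285 / 3600 = 0.0791667 m^3/s
P = 0.0791667 * (7.4 * 1e5) / 0.61 / 1000 = 96.04

96.04 kW


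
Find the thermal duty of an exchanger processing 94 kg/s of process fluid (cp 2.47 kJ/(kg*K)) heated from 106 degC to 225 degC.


Q = m_dot * cp * delta_T
delta_T = 225 - 106 = 119 K
Q = 94 * 2.47 * 119
= 232.18 * 119
= 27629.42 kW

27629.42 kW


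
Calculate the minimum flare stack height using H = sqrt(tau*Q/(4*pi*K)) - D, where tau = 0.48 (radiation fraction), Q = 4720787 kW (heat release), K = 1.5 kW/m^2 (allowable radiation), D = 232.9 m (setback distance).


tau*Q/(4*pi*K) = 0.48 * 4720787 / (4 * pi * 1.5) = 120214
sqrt(120214) = 346.719
H = 346.719 - 232.9 = 113.8

113.8 m


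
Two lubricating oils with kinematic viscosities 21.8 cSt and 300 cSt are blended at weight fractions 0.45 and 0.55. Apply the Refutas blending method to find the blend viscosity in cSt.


Refutas method: VBN_i = 14.534*ln(ln(visc_i + 0.8)) + 10.975, blended linearly by mass fraction; since VBN is linear in VBI_i = ln(ln(visc_i + 0.8)) and the fractions sum to 1, blend VBI directly: visc = exp(exp(VBI_blend)) - 0.8
VBI_1 = ln(ln(21.8 + 0.8)) = 1.13718
VBI_2 = ln(ln(300 + 0.8)) = 1.7416
VBI_blend = 0.45 * 1.13718 + 0.55 * 1.7416 = 1.46961
visc_blend = exp(exp(1.46961)) - 0.8 = 76.49

76.49 cSt


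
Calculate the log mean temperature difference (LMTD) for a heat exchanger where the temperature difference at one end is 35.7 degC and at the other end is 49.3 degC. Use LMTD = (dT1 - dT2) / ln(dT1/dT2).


LMTD = (dT1 - dT2) / ln(dT1/dT2)
= (35.7 - 49.3) / ln(35.7 / 49.3) = -13.6 / -0.322773 = 42.13

42.13 degC


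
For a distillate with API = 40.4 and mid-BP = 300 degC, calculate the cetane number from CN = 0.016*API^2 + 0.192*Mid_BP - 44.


CN = 0.016 * 40.4^2 + 0.192 * 300 - 44
CN = 26.11456 + 57.6 - 44 = 39.71456

39.71456


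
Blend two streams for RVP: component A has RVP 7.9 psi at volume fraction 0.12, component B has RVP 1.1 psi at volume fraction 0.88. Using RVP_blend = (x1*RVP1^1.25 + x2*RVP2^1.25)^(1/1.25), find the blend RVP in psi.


Chevron index: RVP_blend = (sum xi*RVPi^1.25)^(1/1.25)
RVP^1.25 terms: 0.12 * 7.9^1.25 + 0.88 * 1.1^1.25 = 2.58068
RVP_blend = 2.58068^(1/1.25) = 2.135

2.135 psi


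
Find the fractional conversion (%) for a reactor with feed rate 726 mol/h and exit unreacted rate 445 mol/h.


X = (F_in - F_out) / F_in * 100
Moles reacted = 726 - 445 = 281
X = 281 / 726 * 100
= 0.3871 * 100
= 38.71 %

38.71 %


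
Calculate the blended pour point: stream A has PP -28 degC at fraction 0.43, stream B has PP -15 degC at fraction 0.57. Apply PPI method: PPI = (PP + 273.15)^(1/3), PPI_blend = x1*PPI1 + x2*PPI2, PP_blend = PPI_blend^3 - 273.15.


PPI_1 = (-28 + 273.15)^(1/3) = 6.258601
PPI_2 = (-15 + 273.15)^(1/3) = 6.36733
PPI_blend = 0.43 * 6.258601 + 0.57 * 6.36733 = 6.320577
PP_blend = 6.320577^3 - 273.15 = 252.5051 - 273.15 = -20.64

-20.64 degC


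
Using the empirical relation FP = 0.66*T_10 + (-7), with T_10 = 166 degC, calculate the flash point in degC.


FP = 0.66 * 166 + (-7) = 102.56

102.56 degC


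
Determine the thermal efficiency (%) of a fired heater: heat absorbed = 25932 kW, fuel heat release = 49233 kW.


Furnace efficiency = Q_absorbed / Q_fuel * 100
= 25932 / 49233 * 100 = 52.67

52.67 %


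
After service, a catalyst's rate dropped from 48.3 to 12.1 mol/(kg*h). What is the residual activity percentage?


Activity (%) = (rate_used / rate_fresh) * 100
rate_used = 12.1, rate_fresh = 48.3
= (12.1 / 48.3) * 100
= 0.2505 * 100 = 25.05

25.05 %


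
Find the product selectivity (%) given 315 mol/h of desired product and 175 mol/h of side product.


Selectivity = desired / (desired + undesired) * 100
Total products = 315 + 175 = 490 mol/h
S = 315 / 490 * 100
= 0.6429 * 100
= 64.29 %

64.29 %


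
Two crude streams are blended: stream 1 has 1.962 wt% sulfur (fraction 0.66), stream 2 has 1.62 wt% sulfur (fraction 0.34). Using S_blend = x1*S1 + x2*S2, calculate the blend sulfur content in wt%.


Linear sulfur blending: S_blend = x1*S1 + x2*S2
Contribution 1: 0.66 * 1.962 = 1.29492 wt%
Contribution 2: 0.34 * 1.62 = 0.5508 wt%
S_blend = 1.29492 + 0.5508 = 1.84572

1.84572 wt%


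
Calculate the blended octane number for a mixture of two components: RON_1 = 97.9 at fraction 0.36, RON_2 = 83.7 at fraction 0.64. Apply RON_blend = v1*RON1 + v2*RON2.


Linear blending: RON_blend = sum(vi * RONi)
Contribution 1: 0.36 * 97.9 = 35.244
Contribution 2: 0.64 * 83.7 = 53.568
RON_blend = 35.244 + 53.568 = 88.812

88.812


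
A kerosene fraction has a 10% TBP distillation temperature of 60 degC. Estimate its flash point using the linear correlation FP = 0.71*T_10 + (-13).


FP = 0.71 * 60 + (-13) = 29.6

29.6 degC


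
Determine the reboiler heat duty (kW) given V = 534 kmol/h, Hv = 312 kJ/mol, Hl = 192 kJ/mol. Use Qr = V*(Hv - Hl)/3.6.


Qr = 534 * (312 - 192) / 3.6 = 534 * 120 / 3.6 = 17800

17800 kW


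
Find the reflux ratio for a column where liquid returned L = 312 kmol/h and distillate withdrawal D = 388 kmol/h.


Reflux ratio definition: R = L / D (liquid returned / distillate withdrawn)
L = 312 kmol/h, D = 388 kmol/h
R = 312 / 388 = 0.8041

0.8041


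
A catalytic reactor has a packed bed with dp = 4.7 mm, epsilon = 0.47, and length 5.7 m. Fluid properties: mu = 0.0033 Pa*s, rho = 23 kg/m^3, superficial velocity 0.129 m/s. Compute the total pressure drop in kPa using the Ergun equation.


dp = 4.7 mm = 0.0047 m
Viscous term = 150*0.0033*0.129*(1-0.47)^2 / (0.0047^2*0.47^3) = 7820.91
Inertial term = 1.75*23*0.129^2*(1-0.47) / (0.0047*0.47^3) = 727.495
dP/L = 7820.91 + 727.495 = 8548.41 Pa/m
dP = 8548.41 * 5.7 / 1000 = 48.73 kPa

48.73 kPa


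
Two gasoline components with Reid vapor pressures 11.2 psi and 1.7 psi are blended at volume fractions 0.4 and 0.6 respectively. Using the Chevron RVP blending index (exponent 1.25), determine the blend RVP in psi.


Chevron index: RVP_blend = (sum xi*RVPi^1.25)^(1/1.25)
RVP^1.25 terms: 0.4 * 11.2^1.25 + 0.6 * 1.7^1.25 = 9.36033
RVP_blend = 9.36033^(1/1.25) = 5.985

5.985 psi


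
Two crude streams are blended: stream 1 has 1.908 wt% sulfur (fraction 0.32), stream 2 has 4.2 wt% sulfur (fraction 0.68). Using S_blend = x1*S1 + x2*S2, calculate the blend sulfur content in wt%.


Linear sulfur blending: S_blend = x1*S1 + x2*S2
Contribution 1: 0.32 * 1.908 = 0.61056 wt%
Contribution 2: 0.68 * 4.2 = 2.856 wt%
S_blend = 0.61056 + 2.856 = 3.46656

3.46656 wt%


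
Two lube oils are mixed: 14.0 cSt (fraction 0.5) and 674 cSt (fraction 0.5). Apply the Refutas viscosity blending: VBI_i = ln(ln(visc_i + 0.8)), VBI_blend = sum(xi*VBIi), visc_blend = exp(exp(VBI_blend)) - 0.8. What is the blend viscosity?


Refutas method: VBN_i = 14.534*ln(ln(visc_i + 0.8)) + 10.975, blended linearly by mass fraction; since VBN is linear in VBI_i = ln(ln(visc_i + 0.8)) and the fractions sum to 1, blend VBI directly: visc = exp(exp(VBI_blend)) - 0.8
VBI_1 = ln(ln(14.0 + 0.8)) = 0.99126
VBI_2 = ln(ln(674 + 0.8)) = 1.87402
VBI_blend = 0.5 * 0.99126 + 0.5 * 1.87402 = 1.43264
visc_blend = exp(exp(1.43264)) - 0.8 = 65.21

65.21 cSt


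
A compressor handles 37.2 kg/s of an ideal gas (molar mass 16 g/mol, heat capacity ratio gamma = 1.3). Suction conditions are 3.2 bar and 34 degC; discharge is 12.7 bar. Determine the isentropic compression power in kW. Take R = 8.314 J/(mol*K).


Isentropic work: W = m*(gamma/(gamma-1))*(R*T1/MW)*((P2/P1)^((gamma-1)/gamma) - 1)
T1 = 34 + 273.15 = 307.15 K
Pressure ratio = 12.7 / 3.2 = 3.96875
Exponent = (1.3 - 1)/1.3 = 0.230769
(P2/P1)^exp - 1 = 3.96875^0.230769 - 1 = 0.374519
W = 37.2 * 1.3 / 0.3 * 8.314 * 307.15 / 16 * 0.374519 = 9636

9636 kW


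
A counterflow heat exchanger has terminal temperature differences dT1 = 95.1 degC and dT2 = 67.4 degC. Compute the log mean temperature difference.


LMTD = (dT1 - dT2) / ln(dT1/dT2)
= (95.1 - 67.4) / ln(95.1 / 67.4) = 27.7 / 0.344284 = 80.46

80.46 degC


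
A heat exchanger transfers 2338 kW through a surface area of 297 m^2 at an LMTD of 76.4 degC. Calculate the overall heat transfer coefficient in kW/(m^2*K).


From Q = U*A*LMTD, U = Q / (A * LMTD)
U = 2338 / (297 * 76.4) = 2338 / 22690.8 = 0.1030

0.1030 kW/(m^2*K)


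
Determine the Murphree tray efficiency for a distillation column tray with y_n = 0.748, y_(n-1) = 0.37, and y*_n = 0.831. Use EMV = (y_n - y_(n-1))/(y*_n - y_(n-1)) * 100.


Murphree vapor efficiency: EMV = (y_n - y_(n-1)) / (y*_n - y_(n-1)) * 100
EMV = (0.748 - 0.37) / (0.831 - 0.37) * 100 = 0.378 / 0.461 * 100 = 82.00

82.00 %


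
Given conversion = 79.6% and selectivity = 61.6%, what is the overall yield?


Overall yield = conversion (%) * selectivity (%) / 100
Conversion = 79.6%, Selectivity = 61.6%
Y = 79.6 * 61.6 / 100
= 49.0336 %

49.0336 %


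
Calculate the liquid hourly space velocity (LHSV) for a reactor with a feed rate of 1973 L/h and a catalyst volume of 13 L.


LHSV = volumetric feed rate / catalyst volume
= 1973 L/h / 13 L
= 151.8 h^-1

151.8 h^-1


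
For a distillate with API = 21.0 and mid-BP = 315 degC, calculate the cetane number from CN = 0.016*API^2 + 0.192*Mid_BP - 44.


CN = 0.016 * 21.0^2 + 0.192 * 315 - 44
CN = 7.056 + 60.48 - 44 = 23.536

23.536


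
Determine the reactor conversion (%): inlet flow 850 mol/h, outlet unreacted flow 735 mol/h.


X = (F_in - F_out) / F_in * 100
Moles reacted = 850 - 735 = 115
X = 115 / 850 * 100
= 0.1353 * 100
= 13.53 %

13.53 %


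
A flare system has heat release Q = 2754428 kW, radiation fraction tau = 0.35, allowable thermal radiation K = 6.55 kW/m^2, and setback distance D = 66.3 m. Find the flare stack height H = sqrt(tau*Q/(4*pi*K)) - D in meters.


tau*Q/(4*pi*K) = 0.35 * 2754428 / (4 * pi * 6.55) = 11712.5
sqrt(11712.5) = 108.224
H = 108.224 - 66.3 = 41.92

41.92 m


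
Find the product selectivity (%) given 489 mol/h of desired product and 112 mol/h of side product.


Selectivity = desired / (desired + undesired) * 100
Total products = 489 + 112 = 601 mol/h
S = 489 / 601 * 100
= 0.8136 * 100
= 81.36 %

81.36 %


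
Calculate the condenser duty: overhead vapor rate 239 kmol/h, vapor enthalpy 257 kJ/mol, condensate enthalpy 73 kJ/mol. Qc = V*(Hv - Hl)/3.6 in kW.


Qc = 239 * (257 - 73) / 3.6 = 239 * 184 / 3.6 = 12220

12220 kW


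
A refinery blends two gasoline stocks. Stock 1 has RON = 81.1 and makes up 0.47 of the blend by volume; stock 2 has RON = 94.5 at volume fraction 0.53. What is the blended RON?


Linear blending: RON_blend = sum(vi * RONi)
Contribution 1: 0.47 * 81.1 = 38.117
Contribution 2: 0.53 * 94.5 = 50.085
RON_blend = 38.117 + 50.085 = 88.202

88.202


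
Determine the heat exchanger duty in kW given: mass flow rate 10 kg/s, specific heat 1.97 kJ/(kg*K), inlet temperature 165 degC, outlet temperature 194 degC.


Q = m_dot * cp * delta_T
delta_T = 194 - 165 = 29 K
Q = 10 * 1.97 * 29
= 19.7 * 29
= 571.3 kW

571.3 kW


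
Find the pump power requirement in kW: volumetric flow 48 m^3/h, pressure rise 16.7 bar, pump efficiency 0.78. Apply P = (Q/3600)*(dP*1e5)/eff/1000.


Q = 48 / 3600 = 0.0133333 m^3/s
P = 0.0133333 * (16.7 * 1e5) / 0.78 / 1000 = 28.55

28.55 kW


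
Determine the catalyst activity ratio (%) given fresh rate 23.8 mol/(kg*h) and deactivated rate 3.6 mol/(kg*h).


Activity (%) = (rate_used / rate_fresh) * 100
rate_used = 3.6, rate_fresh = 23.8
= (3.6 / 23.8) * 100
= 0.1513 * 100 = 15.13

15.13 %


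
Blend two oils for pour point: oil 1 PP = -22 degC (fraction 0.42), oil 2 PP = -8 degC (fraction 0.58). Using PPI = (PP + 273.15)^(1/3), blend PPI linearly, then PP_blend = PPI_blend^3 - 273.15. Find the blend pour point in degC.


PPI_1 = (-22 + 273.15)^(1/3) = 6.30925
PPI_2 = (-8 + 273.15)^(1/3) = 6.42437
PPI_blend = 0.42 * 6.30925 + 0.58 * 6.42437 = 6.37602
PP_blend = 6.37602^3 - 273.15 = 259.2084 - 273.15 = -13.94

-13.94 degC


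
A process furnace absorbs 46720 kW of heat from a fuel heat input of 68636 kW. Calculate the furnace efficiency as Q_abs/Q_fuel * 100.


Furnace efficiency = Q_absorbed / Q_fuel * 100
= 46720 / 68636 * 100 = 68.07

68.07 %


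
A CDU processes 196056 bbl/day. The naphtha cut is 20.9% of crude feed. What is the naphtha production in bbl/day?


Crude throughput = 196056 bbl/day
Fraction yield = 20.9%
yield = throughput * fraction / 100
yield = 196056 * 20.9 / 100 = 40975.704

40975.704 bbl/day


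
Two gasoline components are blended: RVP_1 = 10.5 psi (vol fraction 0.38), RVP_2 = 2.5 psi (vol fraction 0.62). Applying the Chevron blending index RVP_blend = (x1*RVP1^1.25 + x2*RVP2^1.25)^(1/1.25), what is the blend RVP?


Chevron index: RVP_blend = (sum xi*RVPi^1.25)^(1/1.25)
RVP^1.25 terms: 0.38 * 10.5^1.25 + 0.62 * 2.5^1.25 = 9.13143
RVP_blend = 9.13143^(1/1.25) = 5.867

5.867 psi


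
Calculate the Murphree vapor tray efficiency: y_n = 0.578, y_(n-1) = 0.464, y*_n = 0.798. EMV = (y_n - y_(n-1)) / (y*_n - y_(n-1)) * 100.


Murphree vapor efficiency: EMV = (y_n - y_(n-1)) / (y*_n - y_(n-1)) * 100
EMV = (0.578 - 0.464) / (0.798 - 0.464) * 100 = 0.114 / 0.334 * 100 = 34.13

34.13 %


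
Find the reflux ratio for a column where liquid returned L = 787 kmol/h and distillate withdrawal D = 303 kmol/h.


Reflux ratio definition: R = L / D (liquid returned / distillate withdrawn)
L = 787 kmol/h, D = 303 kmol/h
R = 787 / 303 = 2.597

2.597


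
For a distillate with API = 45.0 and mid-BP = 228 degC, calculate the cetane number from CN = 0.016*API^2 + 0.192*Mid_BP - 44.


CN = 0.016 * 45.0^2 + 0.192 * 228 - 44
CN = 32.4 + 43.776 - 44 = 32.176

32.176


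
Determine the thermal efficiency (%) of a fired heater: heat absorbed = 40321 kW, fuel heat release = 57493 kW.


Furnace efficiency = Q_absorbed / Q_fuel * 100
= 40321 / 57493 * 100 = 70.13

70.13 %


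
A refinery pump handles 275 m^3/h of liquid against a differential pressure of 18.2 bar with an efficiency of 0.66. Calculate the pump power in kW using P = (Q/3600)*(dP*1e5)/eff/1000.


Q = 275 / 3600 = 0.0763889 m^3/s
P = 0.0763889 * (18.2 * 1e5) / 0.66 / 1000 = 210.6

210.6 kW


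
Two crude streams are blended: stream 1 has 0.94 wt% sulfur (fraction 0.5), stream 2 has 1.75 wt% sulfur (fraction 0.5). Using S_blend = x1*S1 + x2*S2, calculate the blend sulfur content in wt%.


Linear sulfur blending: S_blend = x1*S1 + x2*S2
Contribution 1: 0.5 * 0.94 = 0.47 wt%
Contribution 2: 0.5 * 1.75 = 0.875 wt%
S_blend = 0.47 + 0.875 = 1.345

1.345 wt%


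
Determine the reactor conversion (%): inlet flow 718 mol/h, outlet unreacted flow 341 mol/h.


X = (F_in - F_out) / F_in * 100
Moles reacted = 718 - 341 = 377
X = 377 / 718 * 100
= 0.5251 * 100
= 52.51 %

52.51 %


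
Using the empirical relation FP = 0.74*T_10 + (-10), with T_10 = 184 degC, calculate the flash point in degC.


FP = 0.74 * 184 + (-10) = 126.16

126.16 degC


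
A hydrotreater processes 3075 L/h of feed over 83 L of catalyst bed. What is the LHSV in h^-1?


LHSV = volumetric feed rate / catalyst volume
= 3075 L/h / 83 L
= 37.05 h^-1

37.05 h^-1


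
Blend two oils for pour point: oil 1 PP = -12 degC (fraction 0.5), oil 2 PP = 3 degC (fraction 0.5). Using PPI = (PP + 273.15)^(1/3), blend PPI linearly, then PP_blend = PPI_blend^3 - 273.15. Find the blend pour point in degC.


PPI_1 = (-12 + 273.15)^(1/3) = 6.391901
PPI_2 = (3 + 273.15)^(1/3) = 6.512009
PPI_blend = 0.5 * 6.391901 + 0.5 * 6.512009 = 6.451955
PP_blend = 6.451955^3 - 273.15 = 268.5802 - 273.15 = -4.57

-4.57 degC


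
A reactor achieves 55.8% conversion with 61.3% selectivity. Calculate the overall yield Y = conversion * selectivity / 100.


Overall yield = conversion (%) * selectivity (%) / 100
Conversion = 55.8%, Selectivity = 61.3%
Y = 55.8 * 61.3 / 100
= 34.2054 %

34.2054 %


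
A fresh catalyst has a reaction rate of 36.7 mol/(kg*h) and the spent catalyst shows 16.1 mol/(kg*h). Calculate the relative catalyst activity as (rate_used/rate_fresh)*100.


Activity (%) = (rate_used / rate_fresh) * 100
rate_used = 16.1, rate_fresh = 36.7
= (16.1 / 36.7) * 100
= 0.4387 * 100 = 43.87

43.87 %


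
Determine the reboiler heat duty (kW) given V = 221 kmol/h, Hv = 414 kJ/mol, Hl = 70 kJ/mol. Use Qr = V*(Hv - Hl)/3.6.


Qr = 221 * (414 - 70) / 3.6 = 221 * 344 / 3.6 = 21120

21120 kW


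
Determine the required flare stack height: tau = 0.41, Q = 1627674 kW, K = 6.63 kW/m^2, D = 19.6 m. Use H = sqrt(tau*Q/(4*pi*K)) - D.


tau*Q/(4*pi*K) = 0.41 * 1627674 / (4 * pi * 6.63) = 8009.91
sqrt(8009.91) = 89.4981
H = 89.4981 - 19.6 = 69.90

69.90 m


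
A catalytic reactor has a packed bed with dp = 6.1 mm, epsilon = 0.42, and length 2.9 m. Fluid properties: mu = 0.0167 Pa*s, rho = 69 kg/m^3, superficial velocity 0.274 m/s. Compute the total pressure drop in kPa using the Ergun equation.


dp = 6.1 mm = 0.0061 m
Viscous term = 150*0.0167*0.274*(1-0.42)^2 / (0.0061^2*0.42^3) = 83754.2
Inertial term = 1.75*69*0.274^2*(1-0.42) / (0.0061*0.42^3) = 11634.3
dP/L = 83754.2 + 11634.3 = 95388.5 Pa/m
dP = 95388.5 * 2.9 / 1000 = 276.6 kPa

276.6 kPa


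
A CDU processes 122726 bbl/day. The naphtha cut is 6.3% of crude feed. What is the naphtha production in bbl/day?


Crude throughput = 122726 bbl/day
Fraction yield = 6.3%
yield = throughput * fraction / 100
yield = 122726 * 6.3 / 100 = 7731.738

7731.738 bbl/day


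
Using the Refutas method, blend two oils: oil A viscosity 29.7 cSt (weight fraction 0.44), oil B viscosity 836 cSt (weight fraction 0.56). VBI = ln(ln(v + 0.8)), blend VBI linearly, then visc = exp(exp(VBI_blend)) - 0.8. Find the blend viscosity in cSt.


Refutas method: VBN_i = 14.534*ln(ln(visc_i + 0.8)) + 10.975, blended linearly by mass fraction; since VBN is linear in VBI_i = ln(ln(visc_i + 0.8)) and the fractions sum to 1, blend VBI directly: visc = exp(exp(VBI_blend)) - 0.8
VBI_1 = ln(ln(29.7 + 0.8)) = 1.22898
VBI_2 = ln(ln(836 + 0.8)) = 1.90651
VBI_blend = 0.44 * 1.22898 + 0.56 * 1.90651 = 1.6084
visc_blend = exp(exp(1.6084)) - 0.8 = 146.8

146.8 cSt


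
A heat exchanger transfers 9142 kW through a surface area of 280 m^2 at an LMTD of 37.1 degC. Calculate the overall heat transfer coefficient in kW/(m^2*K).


From Q = U*A*LMTD, U = Q / (A * LMTD)
U = 9142 / (280 * 37.1) = 9142 / 10388 = 0.8801

0.8801 kW/(m^2*K)


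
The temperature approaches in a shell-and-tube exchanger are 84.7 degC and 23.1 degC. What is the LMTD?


LMTD = (dT1 - dT2) / ln(dT1/dT2)
= (84.7 - 23.1) / ln(84.7 / 23.1) = 61.6 / 1.29928 = 47.41

47.41 degC


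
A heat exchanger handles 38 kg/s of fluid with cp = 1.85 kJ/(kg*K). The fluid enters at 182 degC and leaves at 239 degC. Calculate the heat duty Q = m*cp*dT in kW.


Q = m_dot * cp * delta_T
delta_T = 239 - 182 = 57 K
Q = 38 * 1.85 * 57
= 70.3 * 57
= 4007.1 kW

4007.1 kW


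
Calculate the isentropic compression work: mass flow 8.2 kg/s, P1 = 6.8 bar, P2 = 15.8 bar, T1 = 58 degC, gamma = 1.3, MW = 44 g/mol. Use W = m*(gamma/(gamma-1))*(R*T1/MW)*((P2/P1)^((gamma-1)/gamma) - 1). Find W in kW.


Isentropic work: W = m*(gamma/(gamma-1))*(R*T1/MW)*((P2/P1)^((gamma-1)/gamma) - 1)
T1 = 58 + 273.15 = 331.15 K
Pressure ratio = 15.8 / 6.8 = 2.32353
Exponent = (1.3 - 1)/1.3 = 0.230769
(P2/P1)^exp - 1 = 2.32353^0.230769 - 1 = 0.214775
W = 8.2 * 1.3 / 0.3 * 8.314 * 331.15 / 44 * 0.214775 = 477.5

477.5 kW


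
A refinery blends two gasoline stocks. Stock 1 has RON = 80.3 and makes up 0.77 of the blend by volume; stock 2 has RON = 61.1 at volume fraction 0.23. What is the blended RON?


Linear blending: RON_blend = sum(vi * RONi)
Contribution 1: 0.77 * 80.3 = 61.831
Contribution 2: 0.23 * 61.1 = 14.053
RON_blend = 61.831 + 14.053 = 75.884

75.884


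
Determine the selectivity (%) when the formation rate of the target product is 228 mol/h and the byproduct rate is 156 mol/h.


Selectivity = desired / (desired + undesired) * 100
Total products = 228 + 156 = 384 mol/h
S = 228 / 384 * 100
= 0.5938 * 100
= 59.38 %

59.38 %


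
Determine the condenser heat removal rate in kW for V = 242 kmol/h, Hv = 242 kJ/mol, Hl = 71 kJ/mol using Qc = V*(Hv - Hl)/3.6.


Qc = 242 * (242 - 71) / 3.6 = 242 * 171 / 3.6 = 11500

11500 kW


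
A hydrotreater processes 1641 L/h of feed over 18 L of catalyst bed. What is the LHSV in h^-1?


LHSV = volumetric feed rate / catalyst volume
= 1641 L/h / 18 L
= 91.17 h^-1

91.17 h^-1


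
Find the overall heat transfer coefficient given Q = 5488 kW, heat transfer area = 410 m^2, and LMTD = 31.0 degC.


From Q = U*A*LMTD, U = Q / (A * LMTD)
U = 5488 / (410 * 31.0) = 5488 / 12710 = 0.4318

0.4318 kW/(m^2*K)


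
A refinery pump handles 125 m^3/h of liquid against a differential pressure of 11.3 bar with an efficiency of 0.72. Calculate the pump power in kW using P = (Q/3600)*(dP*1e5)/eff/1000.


Q = 125 / 3600 = 0.0347222 m^3/s
P = 0.0347222 * (11.3 * 1e5) / 0.72 / 1000 = 54.49

54.49 kW


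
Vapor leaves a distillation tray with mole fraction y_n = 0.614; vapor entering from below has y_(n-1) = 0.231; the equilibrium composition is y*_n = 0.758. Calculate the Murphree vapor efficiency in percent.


Murphree vapor efficiency: EMV = (y_n - y_(n-1)) / (y*_n - y_(n-1)) * 100
EMV = (0.614 - 0.231) / (0.758 - 0.231) * 100 = 0.383 / 0.527 * 100 = 72.68

72.68 %


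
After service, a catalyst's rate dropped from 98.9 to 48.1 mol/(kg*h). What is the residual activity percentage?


Activity (%) = (rate_used / rate_fresh) * 100
rate_used = 48.1, rate_fresh = 98.9
= (48.1 / 98.9) * 100
= 0.4863 * 100 = 48.63

48.63 %


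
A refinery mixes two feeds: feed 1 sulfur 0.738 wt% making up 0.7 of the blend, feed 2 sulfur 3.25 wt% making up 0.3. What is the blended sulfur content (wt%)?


Linear sulfur blending: S_blend = x1*S1 + x2*S2
Contribution 1: 0.7 * 0.738 = 0.5166 wt%
Contribution 2: 0.3 * 3.25 = 0.975 wt%
S_blend = 0.5166 + 0.975 = 1.4916

1.4916 wt%


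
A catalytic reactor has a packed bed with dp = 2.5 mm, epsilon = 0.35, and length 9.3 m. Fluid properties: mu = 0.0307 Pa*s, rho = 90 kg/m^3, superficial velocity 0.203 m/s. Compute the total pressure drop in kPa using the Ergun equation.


dp = 2.5 mm = 0.0025 m
Viscous term = 150*0.0307*0.203*(1-0.35)^2 / (0.0025^2*0.35^3) = 1473900
Inertial term = 1.75*90*0.203^2*(1-0.35) / (0.0025*0.35^3) = 39358.8
dP/L = 1473900 + 39358.8 = 1513260 Pa/m
dP = 1513260 * 9.3 / 1000 = 14070 kPa

14070 kPa
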